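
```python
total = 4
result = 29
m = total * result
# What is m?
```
Trace:
  total=4
  total=4, result=29
  total=4, result=29, m=116

Final answer: 116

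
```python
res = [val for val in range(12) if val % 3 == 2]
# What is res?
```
Trace:
  val=0
  val=1
  val=2
  val=3
  val=4
  val=5
  val=6
  val=7
  val=8
  val=9
  val=10
  val=11
  res=[2, 5, 8, 11]

Final answer: [2, 5, 8, 11]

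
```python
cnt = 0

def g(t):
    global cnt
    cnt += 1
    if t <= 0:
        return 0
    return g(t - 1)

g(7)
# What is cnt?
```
Call trace:
g(t=7)
  g(t=6)
    g(t=5)
      g(t=4)
        g(t=3)
          g(t=2)
            g(t=1)
              g(t=0)
              -> return 0
            -> return 0
          -> return 0
        -> return 0
      -> return 0
    -> return 0
  -> return 0
-> return 0

cnt is incremented once per call. g is entered once for each t = 7, 6, 5, 4, 3, 2, 1, 0 (the t <= 0 call returns without recursing), i.e. 7 + 1 calls.
cnt = 8

Final answer: 8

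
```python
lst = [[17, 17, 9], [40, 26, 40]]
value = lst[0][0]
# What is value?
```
Trace:
  lst=[[17, 17, 9], [40, 26, 40]]
  lst=[[17, 17, 9], [40, 26, 40]], value=17

Final answer: 17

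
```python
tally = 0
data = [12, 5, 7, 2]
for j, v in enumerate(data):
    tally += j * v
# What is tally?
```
Trace:
  tally=0
  tally=0, j=0, v=12
  tally=5, j=1, v=5
  tally=19, j=2, v=7
  tally=25, j=3, v=2

Final answer: 25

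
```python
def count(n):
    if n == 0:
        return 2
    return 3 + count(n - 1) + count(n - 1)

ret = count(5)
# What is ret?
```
Call trace (a repeated sub-call is expanded the first time; later identical calls just restate its return value):
count(n=5)
  count(n=4)
    count(n=3)
      count(n=2)
        count(n=1)
          count(n=0)
          -> return 2
          count(n=0)
          -> return 2
        -> return 7
        count(n=1) -> return 7  (same call as traced above)
      -> return 17
      count(n=2) -> return 17  (same call as traced above)
    -> return 37
    count(n=3) -> return 37  (same call as traced above)
  -> return 77
  count(n=4) -> return 77  (same call as traced above)
-> return 157

Final answer: 157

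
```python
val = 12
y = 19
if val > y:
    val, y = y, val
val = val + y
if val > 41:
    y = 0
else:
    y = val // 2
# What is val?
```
Trace:
  val=12
  val=12, y=19
  val=12, y=19
  val=31, y=19
  val=31, y=15

Final answer: 31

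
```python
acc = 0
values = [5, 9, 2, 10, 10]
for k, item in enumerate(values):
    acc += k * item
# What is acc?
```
Trace:
  acc=0
  acc=0, k=0, item=5
  acc=9, k=1, item=9
  acc=13, k=2, item=2
  acc=43, k=3, item=10
  acc=83, k=4, item=10

Final answer: 83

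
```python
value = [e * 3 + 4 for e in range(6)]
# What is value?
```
Trace:
  e=0
  e=1
  e=2
  e=3
  e=4
  e=5
  value=[4, 7, 10, 13, 16, 19]

Final answer: [4, 7, 10, 13, 16, 19]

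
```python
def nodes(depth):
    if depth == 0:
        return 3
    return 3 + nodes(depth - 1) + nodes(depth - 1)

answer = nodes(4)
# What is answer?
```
Call trace (a repeated sub-call is expanded the first time; later identical calls just restate its return value):
nodes(depth=4)
  nodes(depth=3)
    nodes(depth=2)
      nodes(depth=1)
        nodes(depth=0)
        -> return 3
        nodes(depth=0)
        -> return 3
      -> return 9
      nodes(depth=1) -> return 9  (same call as traced above)
    -> return 21
    nodes(depth=2) -> return 21  (same call as traced above)
  -> return 45
  nodes(depth=3) -> return 45  (same call as traced above)
-> return 93

Final answer: 93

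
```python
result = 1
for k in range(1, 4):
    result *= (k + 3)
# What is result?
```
Trace:
  result=1
  result=4, k=1
  result=20, k=2
  result=120, k=3

Final answer: 120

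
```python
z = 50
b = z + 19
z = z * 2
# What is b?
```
Trace:
  z=50
  z=50, b=69
  z=100, b=69

Final answer: 69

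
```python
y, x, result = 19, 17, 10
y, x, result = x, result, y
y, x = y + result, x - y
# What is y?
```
Trace:
  y=19, x=17, result=10
  y=17, x=10, result=19
  y=36, x=-7, result=19

Final answer: 36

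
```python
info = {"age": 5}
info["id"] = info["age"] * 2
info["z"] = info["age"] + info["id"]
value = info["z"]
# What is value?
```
Trace:
  info={'age': 5}
  info={'age': 5, 'id': 10}
  info={'age': 5, 'id': 10, 'z': 15}
  info={'age': 5, 'id': 10, 'z': 15}, value=15

Final answer: 15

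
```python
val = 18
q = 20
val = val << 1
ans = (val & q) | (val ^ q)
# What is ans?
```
Trace:
  val=18
  val=18, q=20
  val=36, q=20
  val=36, q=20, ans=52

Final answer: 52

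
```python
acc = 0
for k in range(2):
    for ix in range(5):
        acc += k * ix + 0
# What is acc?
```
Trace:
  acc=0
  acc=0, k=0, ix=0
  acc=0, k=0, ix=1
  acc=0, k=0, ix=2
  acc=0, k=0, ix=3
  acc=0, k=0, ix=4
  acc=0, k=1, ix=0
  acc=1, k=1, ix=1
  acc=3, k=1, ix=2
  acc=6, k=1, ix=3
  acc=10, k=1, ix=4

Final answer: 10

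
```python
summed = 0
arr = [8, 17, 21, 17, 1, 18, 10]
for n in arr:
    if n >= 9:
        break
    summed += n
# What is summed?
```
Trace:
  summed=0
  summed=8, n=8
  summed=8, n=17

Final answer: 8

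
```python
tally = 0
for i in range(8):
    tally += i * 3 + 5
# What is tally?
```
Trace:
  tally=0
  tally=5, i=0
  tally=13, i=1
  tally=24, i=2
  tally=38, i=3
  tally=55, i=4
  tally=75, i=5
  tally=98, i=6
  tally=124, i=7

Final answer: 124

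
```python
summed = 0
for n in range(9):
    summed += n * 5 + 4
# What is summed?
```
Trace:
  summed=0
  summed=4, n=0
  summed=13, n=1
  summed=27, n=2
  summed=46, n=3
  summed=70, n=4
  summed=99, n=5
  summed=133, n=6
  summed=172, n=7
  summed=216, n=8

Final answer: 216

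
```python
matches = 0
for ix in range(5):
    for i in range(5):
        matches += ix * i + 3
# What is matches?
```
Trace:
  matches=0
  matches=3, ix=0, i=0
  matches=6, ix=0, i=1
  matches=9, ix=0, i=2
  matches=12, ix=0, i=3
  matches=15, ix=0, i=4
  matches=18, ix=1, i=0
  matches=22, ix=1, i=1
  matches=27, ix=1, i=2
  matches=33, ix=1, i=3
  matches=40, ix=1, i=4
  matches=43, ix=2, i=0
  matches=48, ix=2, i=1
  matches=55, ix=2, i=2
  matches=64, ix=2, i=3
  matches=75, ix=2, i=4
  matches=78, ix=3, i=0
  matches=84, ix=3, i=1
  matches=93, ix=3, i=2
  matches=105, ix=3, i=3
  matches=120, ix=3, i=4
  matches=123, ix=4, i=0
  matches=130, ix=4, i=1
  matches=141, ix=4, i=2
  matches=156, ix=4, i=3
  matches=175, ix=4, i=4

Final answer: 175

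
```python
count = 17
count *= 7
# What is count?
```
Trace:
  count=17
  count=119

Final answer: 119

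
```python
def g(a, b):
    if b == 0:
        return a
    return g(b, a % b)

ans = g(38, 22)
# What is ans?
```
Call trace:
g(a=38, b=22)
  g(a=22, b=16)
    g(a=16, b=6)
      g(a=6, b=4)
        g(a=4, b=2)
          g(a=2, b=0)
          -> return 2
        -> return 2
      -> return 2
    -> return 2
  -> return 2
-> return 2

Final answer: 2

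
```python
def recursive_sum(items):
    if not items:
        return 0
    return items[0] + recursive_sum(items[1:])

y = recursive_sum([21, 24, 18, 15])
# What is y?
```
Call trace:
recursive_sum(items=[21, 24, 18, 15])
  recursive_sum(items=[24, 18, 15])
    recursive_sum(items=[18, 15])
      recursive_sum(items=[15])
        recursive_sum(items=[])
        -> return 0
      -> return 15
    -> return 33
  -> return 57
-> return 78

Final answer: 78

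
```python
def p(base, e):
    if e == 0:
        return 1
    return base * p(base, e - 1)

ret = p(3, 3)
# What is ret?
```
Call trace:
p(base=3, e=3)
  p(base=3, e=2)
    p(base=3, e=1)
      p(base=3, e=0)
      -> return 1
    -> return 3
  -> return 9
-> return 27

Final answer: 27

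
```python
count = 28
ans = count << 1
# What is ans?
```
Trace:
  count=28
  count=28, ans=56

Final answer: 56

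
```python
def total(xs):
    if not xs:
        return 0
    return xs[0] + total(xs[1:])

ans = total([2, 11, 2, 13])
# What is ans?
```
Call trace:
total(xs=[2, 11, 2, 13])
  total(xs=[11, 2, 13])
    total(xs=[2, 13])
      total(xs=[13])
        total(xs=[])
        -> return 0
      -> return 13
    -> return 15
  -> return 26
-> return 28

Final answer: 28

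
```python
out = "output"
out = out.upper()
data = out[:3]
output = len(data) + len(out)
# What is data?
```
Trace:
  out='output'
  out='OUTPUT'
  out='OUTPUT', data='OUT'
  out='OUTPUT', data='OUT', output=9

Final answer: 'OUT'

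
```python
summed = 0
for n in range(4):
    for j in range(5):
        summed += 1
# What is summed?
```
Trace:
  summed=0
  summed=1, n=0, j=0
  summed=2, n=0, j=1
  summed=3, n=0, j=2
  summed=4, n=0, j=3
  summed=5, n=0, j=4
  summed=6, n=1, j=0
  summed=7, n=1, j=1
  summed=8, n=1, j=2
  summed=9, n=1, j=3
  summed=10, n=1, j=4
  summed=11, n=2, j=0
  summed=12, n=2, j=1
  summed=13, n=2, j=2
  summed=14, n=2, j=3
  summed=15, n=2, j=4
  summed=16, n=3, j=0
  summed=17, n=3, j=1
  summed=18, n=3, j=2
  summed=19, n=3, j=3
  summed=20, n=3, j=4

Final answer: 20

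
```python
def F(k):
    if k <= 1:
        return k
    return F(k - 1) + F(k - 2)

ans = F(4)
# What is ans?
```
Call trace (a repeated sub-call is expanded the first time; later identical calls just restate its return value):
F(k=4)
  F(k=3)
    F(k=2)
      F(k=1)
      -> return 1
      F(k=0)
      -> return 0
    -> return 1
    F(k=1)
    -> return 1
  -> return 2
  F(k=2) -> return 1  (same call as traced above)
-> return 3

Final answer: 3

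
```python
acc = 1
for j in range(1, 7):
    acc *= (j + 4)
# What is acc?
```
Trace:
  acc=1
  acc=5, j=1
  acc=30, j=2
  acc=210, j=3
  acc=1680, j=4
  acc=15120, j=5
  acc=151200, j=6

Final answer: 151200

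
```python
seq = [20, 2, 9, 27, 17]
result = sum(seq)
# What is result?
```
Trace:
  seq=[20, 2, 9, 27, 17]
  seq=[20, 2, 9, 27, 17], result=75

Final answer: 75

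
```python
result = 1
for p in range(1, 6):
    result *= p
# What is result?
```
Trace:
  result=1
  result=1, p=1
  result=2, p=2
  result=6, p=3
  result=24, p=4
  result=120, p=5

Final answer: 120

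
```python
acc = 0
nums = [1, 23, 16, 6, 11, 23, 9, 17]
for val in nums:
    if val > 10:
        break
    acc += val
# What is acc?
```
Trace:
  acc=0
  acc=1, val=1
  acc=1, val=23

Final answer: 1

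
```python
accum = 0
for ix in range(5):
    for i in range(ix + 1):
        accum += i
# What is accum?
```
Trace:
  accum=0
  accum=0, ix=0, i=0
  accum=0, ix=1, i=0
  accum=1, ix=1, i=1
  accum=1, ix=2, i=0
  accum=2, ix=2, i=1
  accum=4, ix=2, i=2
  accum=4, ix=3, i=0
  accum=5, ix=3, i=1
  accum=7, ix=3, i=2
  accum=10, ix=3, i=3
  accum=10, ix=4, i=0
  accum=11, ix=4, i=1
  accum=13, ix=4, i=2
  accum=16, ix=4, i=3
  accum=20, ix=4, i=4

Final answer: 20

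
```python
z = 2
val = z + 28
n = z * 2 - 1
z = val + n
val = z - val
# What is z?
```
Trace:
  z=2
  z=2, val=30
  z=2, val=30, n=3
  z=33, val=30, n=3
  z=33, val=3, n=3

Final answer: 33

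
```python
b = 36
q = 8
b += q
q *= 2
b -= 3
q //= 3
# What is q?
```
Trace:
  b=36
  b=36, q=8
  b=44, q=8
  b=44, q=16
  b=41, q=16
  b=41, q=5

Final answer: 5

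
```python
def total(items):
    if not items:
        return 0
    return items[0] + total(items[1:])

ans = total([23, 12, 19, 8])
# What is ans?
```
Call trace:
total(items=[23, 12, 19, 8])
  total(items=[12, 19, 8])
    total(items=[19, 8])
      total(items=[8])
        total(items=[])
        -> return 0
      -> return 8
    -> return 27
  -> return 39
-> return 62

Final answer: 62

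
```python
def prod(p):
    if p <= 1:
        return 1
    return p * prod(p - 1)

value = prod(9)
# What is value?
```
Call trace:
prod(p=9)
  prod(p=8)
    prod(p=7)
      prod(p=6)
        prod(p=5)
          prod(p=4)
            prod(p=3)
              prod(p=2)
                prod(p=1)
                -> return 1
              -> return 2
            -> return 6
          -> return 24
        -> return 120
      -> return 720
    -> return 5040
  -> return 40320
-> return 362880

Final answer: 362880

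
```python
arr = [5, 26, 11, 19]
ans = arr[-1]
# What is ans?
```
Trace:
  arr=[5, 26, 11, 19]
  arr=[5, 26, 11, 19], ans=19

Final answer: 19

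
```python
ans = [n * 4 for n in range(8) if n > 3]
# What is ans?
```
Trace:
  n=0
  n=1
  n=2
  n=3
  n=4
  n=5
  n=6
  n=7
  ans=[16, 20, 24, 28]

Final answer: [16, 20, 24, 28]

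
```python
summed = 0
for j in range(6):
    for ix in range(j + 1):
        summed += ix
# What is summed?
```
Trace:
  summed=0
  summed=0, j=0, ix=0
  summed=0, j=1, ix=0
  summed=1, j=1, ix=1
  summed=1, j=2, ix=0
  summed=2, j=2, ix=1
  summed=4, j=2, ix=2
  summed=4, j=3, ix=0
  summed=5, j=3, ix=1
  summed=7, j=3, ix=2
  summed=10, j=3, ix=3
  summed=10, j=4, ix=0
  summed=11, j=4, ix=1
  summed=13, j=4, ix=2
  summed=16, j=4, ix=3
  summed=20, j=4, ix=4
  summed=20, j=5, ix=0
  summed=21, j=5, ix=1
  summed=23, j=5, ix=2
  summed=26, j=5, ix=3
  summed=30, j=5, ix=4
  summed=35, j=5, ix=5

Final answer: 35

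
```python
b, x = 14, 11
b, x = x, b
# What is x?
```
Trace:
  b=14, x=11
  b=11, x=14

Final answer: 14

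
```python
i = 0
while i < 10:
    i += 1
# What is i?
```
Trace:
  i=0
  i=1
  i=2
  i=3
  i=4
  i=5
  i=6
  i=7
  i=8
  i=9
  i=10

Final answer: 10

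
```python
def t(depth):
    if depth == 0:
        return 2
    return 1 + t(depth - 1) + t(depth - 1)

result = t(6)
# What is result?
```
Call trace (a repeated sub-call is expanded the first time; later identical calls just restate its return value):
t(depth=6)
  t(depth=5)
    t(depth=4)
      t(depth=3)
        t(depth=2)
          t(depth=1)
            t(depth=0)
            -> return 2
            t(depth=0)
            -> return 2
          -> return 5
          t(depth=1) -> return 5  (same call as traced above)
        -> return 11
        t(depth=2) -> return 11  (same call as traced above)
      -> return 23
      t(depth=3) -> return 23  (same call as traced above)
    -> return 47
    t(depth=4) -> return 47  (same call as traced above)
  -> return 95
  t(depth=5) -> return 95  (same call as traced above)
-> return 191

Final answer: 191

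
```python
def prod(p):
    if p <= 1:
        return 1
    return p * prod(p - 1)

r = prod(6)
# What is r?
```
Call trace:
prod(p=6)
  prod(p=5)
    prod(p=4)
      prod(p=3)
        prod(p=2)
          prod(p=1)
          -> return 1
        -> return 2
      -> return 6
    -> return 24
  -> return 120
-> return 720

Final answer: 720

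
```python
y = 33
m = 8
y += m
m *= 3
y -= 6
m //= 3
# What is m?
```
Trace:
  y=33
  y=33, m=8
  y=41, m=8
  y=41, m=24
  y=35, m=24
  y=35, m=8

Final answer: 8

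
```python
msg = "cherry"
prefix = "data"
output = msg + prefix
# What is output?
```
Trace:
  msg='cherry'
  msg='cherry', prefix='data'
  msg='cherry', prefix='data', output='cherrydata'

Final answer: 'cherrydata'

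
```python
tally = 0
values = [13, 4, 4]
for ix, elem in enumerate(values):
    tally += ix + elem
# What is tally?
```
Trace:
  tally=0
  tally=13, ix=0, elem=13
  tally=18, ix=1, elem=4
  tally=24, ix=2, elem=4

Final answer: 24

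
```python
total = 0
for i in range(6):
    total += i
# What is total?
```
Trace:
  total=0
  total=0, i=0
  total=1, i=1
  total=3, i=2
  total=6, i=3
  total=10, i=4
  total=15, i=5

Final answer: 15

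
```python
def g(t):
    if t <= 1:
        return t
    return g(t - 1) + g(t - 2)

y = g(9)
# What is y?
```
Call trace (a repeated sub-call is expanded the first time; later identical calls just restate its return value):
g(t=9)
  g(t=8)
    g(t=7)
      g(t=6)
        g(t=5)
          g(t=4)
            g(t=3)
              g(t=2)
                g(t=1)
                -> return 1
                g(t=0)
                -> return 0
              -> return 1
              g(t=1)
              -> return 1
            -> return 2
            g(t=2) -> return 1  (same call as traced above)
          -> return 3
          g(t=3) -> return 2  (same call as traced above)
        -> return 5
        g(t=4) -> return 3  (same call as traced above)
      -> return 8
      g(t=5) -> return 5  (same call as traced above)
    -> return 13
    g(t=6) -> return 8  (same call as traced above)
  -> return 21
  g(t=7) -> return 13  (same call as traced above)
-> return 34

Final answer: 34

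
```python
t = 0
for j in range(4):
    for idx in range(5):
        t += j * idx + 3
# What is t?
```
Trace:
  t=0
  t=3, j=0, idx=0
  t=6, j=0, idx=1
  t=9, j=0, idx=2
  t=12, j=0, idx=3
  t=15, j=0, idx=4
  t=18, j=1, idx=0
  t=22, j=1, idx=1
  t=27, j=1, idx=2
  t=33, j=1, idx=3
  t=40, j=1, idx=4
  t=43, j=2, idx=0
  t=48, j=2, idx=1
  t=55, j=2, idx=2
  t=64, j=2, idx=3
  t=75, j=2, idx=4
  t=78, j=3, idx=0
  t=84, j=3, idx=1
  t=93, j=3, idx=2
  t=105, j=3, idx=3
  t=120, j=3, idx=4

Final answer: 120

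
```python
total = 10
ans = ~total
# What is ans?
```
Trace:
  total=10
  total=10, ans=-11

Final answer: -11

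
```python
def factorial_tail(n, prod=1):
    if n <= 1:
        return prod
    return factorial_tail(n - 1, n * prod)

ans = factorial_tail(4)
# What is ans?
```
Call trace:
factorial_tail(n=4, prod=1)
  factorial_tail(n=3, prod=4)
    factorial_tail(n=2, prod=12)
      factorial_tail(n=1, prod=24)
      -> return 24
    -> return 24
  -> return 24
-> return 24

Final answer: 24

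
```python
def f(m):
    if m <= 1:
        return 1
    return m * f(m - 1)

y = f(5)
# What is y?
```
Call trace:
f(m=5)
  f(m=4)
    f(m=3)
      f(m=2)
        f(m=1)
        -> return 1
      -> return 2
    -> return 6
  -> return 24
-> return 120

Final answer: 120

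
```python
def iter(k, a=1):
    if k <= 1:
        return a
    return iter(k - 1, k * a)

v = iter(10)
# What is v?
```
Call trace:
iter(k=10, a=1)
  iter(k=9, a=10)
    iter(k=8, a=90)
      iter(k=7, a=720)
        iter(k=6, a=5040)
          iter(k=5, a=30240)
            iter(k=4, a=151200)
              iter(k=3, a=604800)
                iter(k=2, a=1814400)
                  iter(k=1, a=3628800)
                  -> return 3628800
                -> return 3628800
              -> return 3628800
            -> return 3628800
          -> return 3628800
        -> return 3628800
      -> return 3628800
    -> return 3628800
  -> return 3628800
-> return 3628800

Final answer: 3628800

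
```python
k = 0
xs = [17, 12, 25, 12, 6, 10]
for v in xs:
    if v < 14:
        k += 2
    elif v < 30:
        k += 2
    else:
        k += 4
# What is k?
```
Trace:
  k=0
  k=2, v=17
  k=4, v=12
  k=6, v=25
  k=8, v=12
  k=10, v=6
  k=12, v=10

Final answer: 12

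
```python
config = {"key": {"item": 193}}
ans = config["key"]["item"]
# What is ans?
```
Trace:
  config={'key': {'item': 193}}
  config={'key': {'item': 193}}, ans=193

Final answer: 193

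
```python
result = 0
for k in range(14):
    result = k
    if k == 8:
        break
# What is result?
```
Trace:
  result=0
  result=0, k=0
  result=1, k=1
  result=2, k=2
  result=3, k=3
  result=4, k=4
  result=5, k=5
  result=6, k=6
  result=7, k=7
  result=8, k=8

Final answer: 8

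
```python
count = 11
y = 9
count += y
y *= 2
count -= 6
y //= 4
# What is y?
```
Trace:
  count=11
  count=11, y=9
  count=20, y=9
  count=20, y=18
  count=14, y=18
  count=14, y=4

Final answer: 4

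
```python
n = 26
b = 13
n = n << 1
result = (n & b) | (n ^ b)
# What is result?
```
Trace:
  n=26
  n=26, b=13
  n=52, b=13
  n=52, b=13, result=61

Final answer: 61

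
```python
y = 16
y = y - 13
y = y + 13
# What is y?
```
Trace:
  y=16
  y=3
  y=16

Final answer: 16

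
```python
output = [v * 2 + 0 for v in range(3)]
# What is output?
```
Trace:
  v=0
  v=1
  v=2
  output=[0, 2, 4]

Final answer: [0, 2, 4]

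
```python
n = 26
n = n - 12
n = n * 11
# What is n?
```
Trace:
  n=26
  n=14
  n=154

Final answer: 154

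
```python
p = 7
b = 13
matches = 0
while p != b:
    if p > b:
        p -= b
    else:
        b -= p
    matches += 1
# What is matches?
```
Trace:
  p=7
  p=7, b=13
  p=7, b=13, matches=0
  p=7, b=6, matches=1
  p=1, b=6, matches=2
  p=1, b=5, matches=3
  p=1, b=4, matches=4
  p=1, b=3, matches=5
  p=1, b=2, matches=6
  p=1, b=1, matches=7

Final answer: 7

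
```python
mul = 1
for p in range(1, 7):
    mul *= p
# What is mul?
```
Trace:
  mul=1
  mul=1, p=1
  mul=2, p=2
  mul=6, p=3
  mul=24, p=4
  mul=120, p=5
  mul=720, p=6

Final answer: 720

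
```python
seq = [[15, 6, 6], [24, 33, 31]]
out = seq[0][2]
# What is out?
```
Trace:
  seq=[[15, 6, 6], [24, 33, 31]]
  seq=[[15, 6, 6], [24, 33, 31]], out=6

Final answer: 6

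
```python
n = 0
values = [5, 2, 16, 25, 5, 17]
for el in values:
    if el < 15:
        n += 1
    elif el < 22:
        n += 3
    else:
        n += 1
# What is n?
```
Trace:
  n=0
  n=1, el=5
  n=2, el=2
  n=5, el=16
  n=6, el=25
  n=7, el=5
  n=10, el=17

Final answer: 10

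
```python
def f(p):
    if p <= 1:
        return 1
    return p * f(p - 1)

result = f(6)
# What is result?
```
Call trace:
f(p=6)
  f(p=5)
    f(p=4)
      f(p=3)
        f(p=2)
          f(p=1)
          -> return 1
        -> return 2
      -> return 6
    -> return 24
  -> return 120
-> return 720

Final answer: 720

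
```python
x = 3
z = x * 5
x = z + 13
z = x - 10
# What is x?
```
Trace:
  x=3
  x=3, z=15
  x=28, z=15
  x=28, z=18

Final answer: 28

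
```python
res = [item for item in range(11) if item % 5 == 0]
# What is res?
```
Trace:
  item=0
  item=1
  item=2
  item=3
  item=4
  item=5
  item=6
  item=7
  item=8
  item=9
  item=10
  res=[0, 5, 10]

Final answer: [0, 5, 10]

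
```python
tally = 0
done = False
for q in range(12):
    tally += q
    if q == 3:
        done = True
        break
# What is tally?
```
Trace:
  tally=0
  tally=0, done=False
  tally=0, done=False, q=0
  tally=1, done=False, q=1
  tally=3, done=False, q=2
  tally=6, done=True, q=3

Final answer: 6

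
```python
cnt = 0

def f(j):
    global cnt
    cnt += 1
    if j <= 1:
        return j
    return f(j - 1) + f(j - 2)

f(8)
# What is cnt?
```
Call trace (a repeated sub-call is expanded the first time; later identical calls just restate its return value):
f(j=8)
  f(j=7)
    f(j=6)
      f(j=5)
        f(j=4)
          f(j=3)
            f(j=2)
              f(j=1)
              -> return 1
              f(j=0)
              -> return 0
            -> return 1
            f(j=1)
            -> return 1
          -> return 2
          f(j=2) -> return 1  (same call as traced above)
        -> return 3
        f(j=3) -> return 2  (same call as traced above)
      -> return 5
      f(j=4) -> return 3  (same call as traced above)
    -> return 8
    f(j=5) -> return 5  (same call as traced above)
  -> return 13
  f(j=6) -> return 8  (same call as traced above)
-> return 21

cnt is incremented once per call, so count the calls in each subtree. Let C(j) = number of calls made by f(j).
C(0) = C(1) = 1 (base case, no recursion); C(j) = 1 + C(j - 1) + C(j - 2) otherwise.
C(2) = 1 + C(1) + C(0) = 1 + 1 + 1 = 3
C(3) = 1 + C(2) + C(1) = 1 + 3 + 1 = 5
C(4) = 1 + C(3) + C(2) = 1 + 5 + 3 = 9
C(5) = 1 + C(4) + C(3) = 1 + 9 + 5 = 15
C(6) = 1 + C(5) + C(4) = 1 + 15 + 9 = 25
C(7) = 1 + C(6) + C(5) = 1 + 25 + 15 = 41
C(8) = 1 + C(7) + C(6) = 1 + 41 + 25 = 67
cnt = C(8) = 67

Final answer: 67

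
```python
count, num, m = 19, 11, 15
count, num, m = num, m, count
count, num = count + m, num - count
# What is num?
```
Trace:
  count=19, num=11, m=15
  count=11, num=15, m=19
  count=30, num=4, m=19

Final answer: 4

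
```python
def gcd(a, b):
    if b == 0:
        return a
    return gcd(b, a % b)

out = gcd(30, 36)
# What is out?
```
Call trace:
gcd(a=30, b=36)
  gcd(a=36, b=30)
    gcd(a=30, b=6)
      gcd(a=6, b=0)
      -> return 6
    -> return 6
  -> return 6
-> return 6

Final answer: 6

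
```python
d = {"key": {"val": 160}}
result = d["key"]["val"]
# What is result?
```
Trace:
  d={'key': {'val': 160}}
  d={'key': {'val': 160}}, result=160

Final answer: 160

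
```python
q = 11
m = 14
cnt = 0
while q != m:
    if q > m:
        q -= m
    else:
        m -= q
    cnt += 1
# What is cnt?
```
Trace:
  q=11
  q=11, m=14
  q=11, m=14, cnt=0
  q=11, m=3, cnt=1
  q=8, m=3, cnt=2
  q=5, m=3, cnt=3
  q=2, m=3, cnt=4
  q=2, m=1, cnt=5
  q=1, m=1, cnt=6

Final answer: 6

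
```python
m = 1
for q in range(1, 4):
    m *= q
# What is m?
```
Trace:
  m=1
  m=1, q=1
  m=2, q=2
  m=6, q=3

Final answer: 6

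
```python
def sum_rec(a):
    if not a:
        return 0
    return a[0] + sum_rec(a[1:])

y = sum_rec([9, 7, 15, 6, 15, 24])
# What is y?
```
Call trace:
sum_rec(a=[9, 7, 15, 6, 15, 24])
  sum_rec(a=[7, 15, 6, 15, 24])
    sum_rec(a=[15, 6, 15, 24])
      sum_rec(a=[6, 15, 24])
        sum_rec(a=[15, 24])
          sum_rec(a=[24])
            sum_rec(a=[])
            -> return 0
          -> return 24
        -> return 39
      -> return 45
    -> return 60
  -> return 67
-> return 76

Final answer: 76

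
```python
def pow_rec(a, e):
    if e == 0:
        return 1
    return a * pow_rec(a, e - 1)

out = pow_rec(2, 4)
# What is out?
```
Call trace:
pow_rec(a=2, e=4)
  pow_rec(a=2, e=3)
    pow_rec(a=2, e=2)
      pow_rec(a=2, e=1)
        pow_rec(a=2, e=0)
        -> return 1
      -> return 2
    -> return 4
  -> return 8
-> return 16

Final answer: 16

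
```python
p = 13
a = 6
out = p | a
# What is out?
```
Trace:
  p=13
  p=13, a=6
  p=13, a=6, out=15

Final answer: 15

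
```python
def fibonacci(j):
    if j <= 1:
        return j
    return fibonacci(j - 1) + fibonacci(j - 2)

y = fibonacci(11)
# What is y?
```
Call trace (a repeated sub-call is expanded the first time; later identical calls just restate its return value):
fibonacci(j=11)
  fibonacci(j=10)
    fibonacci(j=9)
      fibonacci(j=8)
        fibonacci(j=7)
          fibonacci(j=6)
            fibonacci(j=5)
              fibonacci(j=4)
                fibonacci(j=3)
                  fibonacci(j=2)
                    fibonacci(j=1)
                    -> return 1
                    fibonacci(j=0)
                    -> return 0
                  -> return 1
                  fibonacci(j=1)
                  -> return 1
                -> return 2
                fibonacci(j=2) -> return 1  (same call as traced above)
              -> return 3
              fibonacci(j=3) -> return 2  (same call as traced above)
            -> return 5
            fibonacci(j=4) -> return 3  (same call as traced above)
          -> return 8
          fibonacci(j=5) -> return 5  (same call as traced above)
        -> return 13
        fibonacci(j=6) -> return 8  (same call as traced above)
      -> return 21
      fibonacci(j=7) -> return 13  (same call as traced above)
    -> return 34
    fibonacci(j=8) -> return 21  (same call as traced above)
  -> return 55
  fibonacci(j=9) -> return 34  (same call as traced above)
-> return 89

Final answer: 89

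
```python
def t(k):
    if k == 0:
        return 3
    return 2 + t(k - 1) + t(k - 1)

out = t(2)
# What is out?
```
Call trace (a repeated sub-call is expanded the first time; later identical calls just restate its return value):
t(k=2)
  t(k=1)
    t(k=0)
    -> return 3
    t(k=0)
    -> return 3
  -> return 8
  t(k=1) -> return 8  (same call as traced above)
-> return 18

Final answer: 18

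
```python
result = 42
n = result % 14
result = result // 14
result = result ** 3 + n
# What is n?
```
Trace:
  result=42
  result=42, n=0
  result=3, n=0
  result=27, n=0

Final answer: 0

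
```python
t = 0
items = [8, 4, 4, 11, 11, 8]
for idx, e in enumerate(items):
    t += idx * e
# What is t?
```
Trace:
  t=0
  t=0, idx=0, e=8
  t=4, idx=1, e=4
  t=12, idx=2, e=4
  t=45, idx=3, e=11
  t=89, idx=4, e=11
  t=129, idx=5, e=8

Final answer: 129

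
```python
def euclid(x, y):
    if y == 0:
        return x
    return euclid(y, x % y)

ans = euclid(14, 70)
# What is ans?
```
Call trace:
euclid(x=14, y=70)
  euclid(x=70, y=14)
    euclid(x=14, y=0)
    -> return 14
  -> return 14
-> return 14

Final answer: 14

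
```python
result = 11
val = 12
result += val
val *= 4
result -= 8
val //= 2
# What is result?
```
Trace:
  result=11
  result=11, val=12
  result=23, val=12
  result=23, val=48
  result=15, val=48
  result=15, val=24

Final answer: 15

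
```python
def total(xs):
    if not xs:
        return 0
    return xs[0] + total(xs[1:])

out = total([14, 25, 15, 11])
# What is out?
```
Call trace:
total(xs=[14, 25, 15, 11])
  total(xs=[25, 15, 11])
    total(xs=[15, 11])
      total(xs=[11])
        total(xs=[])
        -> return 0
      -> return 11
    -> return 26
  -> return 51
-> return 65

Final answer: 65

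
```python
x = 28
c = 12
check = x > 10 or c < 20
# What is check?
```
Trace:
  x=28
  x=28, c=12
  x=28, c=12, check=True

Final answer: True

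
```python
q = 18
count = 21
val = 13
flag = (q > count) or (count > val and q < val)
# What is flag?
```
Trace:
  q=18
  q=18, count=21
  q=18, count=21, val=13
  q=18, count=21, val=13, flag=False

Final answer: False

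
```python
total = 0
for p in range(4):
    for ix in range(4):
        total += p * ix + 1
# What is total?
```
Trace:
  total=0
  total=1, p=0, ix=0
  total=2, p=0, ix=1
  total=3, p=0, ix=2
  total=4, p=0, ix=3
  total=5, p=1, ix=0
  total=7, p=1, ix=1
  total=10, p=1, ix=2
  total=14, p=1, ix=3
  total=15, p=2, ix=0
  total=18, p=2, ix=1
  total=23, p=2, ix=2
  total=30, p=2, ix=3
  total=31, p=3, ix=0
  total=35, p=3, ix=1
  total=42, p=3, ix=2
  total=52, p=3, ix=3

Final answer: 52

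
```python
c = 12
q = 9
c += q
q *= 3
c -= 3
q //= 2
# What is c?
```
Trace:
  c=12
  c=12, q=9
  c=21, q=9
  c=21, q=27
  c=18, q=27
  c=18, q=13

Final answer: 18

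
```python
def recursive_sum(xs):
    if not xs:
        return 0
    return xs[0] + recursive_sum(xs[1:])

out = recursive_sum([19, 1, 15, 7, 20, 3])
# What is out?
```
Call trace:
recursive_sum(xs=[19, 1, 15, 7, 20, 3])
  recursive_sum(xs=[1, 15, 7, 20, 3])
    recursive_sum(xs=[15, 7, 20, 3])
      recursive_sum(xs=[7, 20, 3])
        recursive_sum(xs=[20, 3])
          recursive_sum(xs=[3])
            recursive_sum(xs=[])
            -> return 0
          -> return 3
        -> return 23
      -> return 30
    -> return 45
  -> return 46
-> return 65

Final answer: 65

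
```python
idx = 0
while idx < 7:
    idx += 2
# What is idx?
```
Trace:
  idx=0
  idx=2
  idx=4
  idx=6
  idx=8

Final answer: 8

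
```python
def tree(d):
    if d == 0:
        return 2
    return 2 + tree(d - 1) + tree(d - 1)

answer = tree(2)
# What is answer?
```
Call trace (a repeated sub-call is expanded the first time; later identical calls just restate its return value):
tree(d=2)
  tree(d=1)
    tree(d=0)
    -> return 2
    tree(d=0)
    -> return 2
  -> return 6
  tree(d=1) -> return 6  (same call as traced above)
-> return 14

Final answer: 14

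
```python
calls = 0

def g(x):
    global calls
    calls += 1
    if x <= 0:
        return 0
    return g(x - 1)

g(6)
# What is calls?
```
Call trace:
g(x=6)
  g(x=5)
    g(x=4)
      g(x=3)
        g(x=2)
          g(x=1)
            g(x=0)
            -> return 0
          -> return 0
        -> return 0
      -> return 0
    -> return 0
  -> return 0
-> return 0

calls is incremented once per call. g is entered once for each x = 6, 5, 4, 3, 2, 1, 0 (the x <= 0 call returns without recursing), i.e. 6 + 1 calls.
calls = 7

Final answer: 7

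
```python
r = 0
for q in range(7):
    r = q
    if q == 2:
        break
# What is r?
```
Trace:
  r=0
  r=0, q=0
  r=1, q=1
  r=2, q=2

Final answer: 2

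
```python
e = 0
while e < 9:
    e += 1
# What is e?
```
Trace:
  e=0
  e=1
  e=2
  e=3
  e=4
  e=5
  e=6
  e=7
  e=8
  e=9

Final answer: 9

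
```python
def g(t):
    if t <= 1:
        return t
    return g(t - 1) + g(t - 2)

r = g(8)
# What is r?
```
Call trace (a repeated sub-call is expanded the first time; later identical calls just restate its return value):
g(t=8)
  g(t=7)
    g(t=6)
      g(t=5)
        g(t=4)
          g(t=3)
            g(t=2)
              g(t=1)
              -> return 1
              g(t=0)
              -> return 0
            -> return 1
            g(t=1)
            -> return 1
          -> return 2
          g(t=2) -> return 1  (same call as traced above)
        -> return 3
        g(t=3) -> return 2  (same call as traced above)
      -> return 5
      g(t=4) -> return 3  (same call as traced above)
    -> return 8
    g(t=5) -> return 5  (same call as traced above)
  -> return 13
  g(t=6) -> return 8  (same call as traced above)
-> return 21

Final answer: 21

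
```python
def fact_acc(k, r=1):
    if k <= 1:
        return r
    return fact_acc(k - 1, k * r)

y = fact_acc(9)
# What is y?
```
Call trace:
fact_acc(k=9, r=1)
  fact_acc(k=8, r=9)
    fact_acc(k=7, r=72)
      fact_acc(k=6, r=504)
        fact_acc(k=5, r=3024)
          fact_acc(k=4, r=15120)
            fact_acc(k=3, r=60480)
              fact_acc(k=2, r=181440)
                fact_acc(k=1, r=362880)
                -> return 362880
              -> return 362880
            -> return 362880
          -> return 362880
        -> return 362880
      -> return 362880
    -> return 362880
  -> return 362880
-> return 362880

Final answer: 362880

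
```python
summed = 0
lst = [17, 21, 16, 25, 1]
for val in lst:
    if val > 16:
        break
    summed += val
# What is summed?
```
Trace:
  summed=0
  summed=0, val=17

Final answer: 0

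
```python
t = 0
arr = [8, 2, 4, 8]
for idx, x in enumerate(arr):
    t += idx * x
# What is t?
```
Trace:
  t=0
  t=0, idx=0, x=8
  t=2, idx=1, x=2
  t=10, idx=2, x=4
  t=34, idx=3, x=8

Final answer: 34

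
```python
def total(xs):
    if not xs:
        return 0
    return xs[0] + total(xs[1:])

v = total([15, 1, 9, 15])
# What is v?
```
Call trace:
total(xs=[15, 1, 9, 15])
  total(xs=[1, 9, 15])
    total(xs=[9, 15])
      total(xs=[15])
        total(xs=[])
        -> return 0
      -> return 15
    -> return 24
  -> return 25
-> return 40

Final answer: 40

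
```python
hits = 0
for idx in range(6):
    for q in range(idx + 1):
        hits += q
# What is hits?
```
Trace:
  hits=0
  hits=0, idx=0, q=0
  hits=0, idx=1, q=0
  hits=1, idx=1, q=1
  hits=1, idx=2, q=0
  hits=2, idx=2, q=1
  hits=4, idx=2, q=2
  hits=4, idx=3, q=0
  hits=5, idx=3, q=1
  hits=7, idx=3, q=2
  hits=10, idx=3, q=3
  hits=10, idx=4, q=0
  hits=11, idx=4, q=1
  hits=13, idx=4, q=2
  hits=16, idx=4, q=3
  hits=20, idx=4, q=4
  hits=20, idx=5, q=0
  hits=21, idx=5, q=1
  hits=23, idx=5, q=2
  hits=26, idx=5, q=3
  hits=30, idx=5, q=4
  hits=35, idx=5, q=5

Final answer: 35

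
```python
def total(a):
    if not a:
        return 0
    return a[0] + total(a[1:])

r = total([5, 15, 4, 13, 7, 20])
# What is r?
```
Call trace:
total(a=[5, 15, 4, 13, 7, 20])
  total(a=[15, 4, 13, 7, 20])
    total(a=[4, 13, 7, 20])
      total(a=[13, 7, 20])
        total(a=[7, 20])
          total(a=[20])
            total(a=[])
            -> return 0
          -> return 20
        -> return 27
      -> return 40
    -> return 44
  -> return 59
-> return 64

Final answer: 64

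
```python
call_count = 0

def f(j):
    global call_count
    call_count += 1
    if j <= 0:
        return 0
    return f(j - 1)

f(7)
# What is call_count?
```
Call trace:
f(j=7)
  f(j=6)
    f(j=5)
      f(j=4)
        f(j=3)
          f(j=2)
            f(j=1)
              f(j=0)
              -> return 0
            -> return 0
          -> return 0
        -> return 0
      -> return 0
    -> return 0
  -> return 0
-> return 0

call_count is incremented once per call. f is entered once for each j = 7, 6, 5, 4, 3, 2, 1, 0 (the j <= 0 call returns without recursing), i.e. 7 + 1 calls.
call_count = 8

Final answer: 8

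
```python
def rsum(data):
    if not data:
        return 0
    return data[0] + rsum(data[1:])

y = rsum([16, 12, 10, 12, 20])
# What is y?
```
Call trace:
rsum(data=[16, 12, 10, 12, 20])
  rsum(data=[12, 10, 12, 20])
    rsum(data=[10, 12, 20])
      rsum(data=[12, 20])
        rsum(data=[20])
          rsum(data=[])
          -> return 0
        -> return 20
      -> return 32
    -> return 42
  -> return 54
-> return 70

Final answer: 70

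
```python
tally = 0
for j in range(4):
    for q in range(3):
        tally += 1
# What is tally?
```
Trace:
  tally=0
  tally=1, j=0, q=0
  tally=2, j=0, q=1
  tally=3, j=0, q=2
  tally=4, j=1, q=0
  tally=5, j=1, q=1
  tally=6, j=1, q=2
  tally=7, j=2, q=0
  tally=8, j=2, q=1
  tally=9, j=2, q=2
  tally=10, j=3, q=0
  tally=11, j=3, q=1
  tally=12, j=3, q=2

Final answer: 12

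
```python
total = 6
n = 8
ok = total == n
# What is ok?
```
Trace:
  total=6
  total=6, n=8
  total=6, n=8, ok=False

Final answer: False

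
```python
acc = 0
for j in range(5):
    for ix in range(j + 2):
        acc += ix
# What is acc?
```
Trace:
  acc=0
  acc=0, j=0, ix=0
  acc=1, j=0, ix=1
  acc=1, j=1, ix=0
  acc=2, j=1, ix=1
  acc=4, j=1, ix=2
  acc=4, j=2, ix=0
  acc=5, j=2, ix=1
  acc=7, j=2, ix=2
  acc=10, j=2, ix=3
  acc=10, j=3, ix=0
  acc=11, j=3, ix=1
  acc=13, j=3, ix=2
  acc=16, j=3, ix=3
  acc=20, j=3, ix=4
  acc=20, j=4, ix=0
  acc=21, j=4, ix=1
  acc=23, j=4, ix=2
  acc=26, j=4, ix=3
  acc=30, j=4, ix=4
  acc=35, j=4, ix=5

Final answer: 35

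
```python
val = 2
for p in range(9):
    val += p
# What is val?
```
Trace:
  val=2
  val=2, p=0
  val=3, p=1
  val=5, p=2
  val=8, p=3
  val=12, p=4
  val=17, p=5
  val=23, p=6
  val=30, p=7
  val=38, p=8

Final answer: 38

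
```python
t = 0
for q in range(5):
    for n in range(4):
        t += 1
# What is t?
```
Trace:
  t=0
  t=1, q=0, n=0
  t=2, q=0, n=1
  t=3, q=0, n=2
  t=4, q=0, n=3
  t=5, q=1, n=0
  t=6, q=1, n=1
  t=7, q=1, n=2
  t=8, q=1, n=3
  t=9, q=2, n=0
  t=10, q=2, n=1
  t=11, q=2, n=2
  t=12, q=2, n=3
  t=13, q=3, n=0
  t=14, q=3, n=1
  t=15, q=3, n=2
  t=16, q=3, n=3
  t=17, q=4, n=0
  t=18, q=4, n=1
  t=19, q=4, n=2
  t=20, q=4, n=3

Final answer: 20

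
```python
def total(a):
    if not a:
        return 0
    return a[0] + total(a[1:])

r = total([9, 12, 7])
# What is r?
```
Call trace:
total(a=[9, 12, 7])
  total(a=[12, 7])
    total(a=[7])
      total(a=[])
      -> return 0
    -> return 7
  -> return 19
-> return 28

Final answer: 28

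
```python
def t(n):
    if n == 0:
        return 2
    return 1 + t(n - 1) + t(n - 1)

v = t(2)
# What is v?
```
Call trace (a repeated sub-call is expanded the first time; later identical calls just restate its return value):
t(n=2)
  t(n=1)
    t(n=0)
    -> return 2
    t(n=0)
    -> return 2
  -> return 5
  t(n=1) -> return 5  (same call as traced above)
-> return 11

Final answer: 11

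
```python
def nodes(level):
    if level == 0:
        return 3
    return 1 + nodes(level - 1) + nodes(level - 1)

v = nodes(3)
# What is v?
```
Call trace (a repeated sub-call is expanded the first time; later identical calls just restate its return value):
nodes(level=3)
  nodes(level=2)
    nodes(level=1)
      nodes(level=0)
      -> return 3
      nodes(level=0)
      -> return 3
    -> return 7
    nodes(level=1) -> return 7  (same call as traced above)
  -> return 15
  nodes(level=2) -> return 15  (same call as traced above)
-> return 31

Final answer: 31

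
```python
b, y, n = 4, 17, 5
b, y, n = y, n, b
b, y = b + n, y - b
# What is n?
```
Trace:
  b=4, y=17, n=5
  b=17, y=5, n=4
  b=21, y=-12, n=4

Final answer: 4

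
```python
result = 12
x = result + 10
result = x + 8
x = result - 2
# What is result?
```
Trace:
  result=12
  result=12, x=22
  result=30, x=22
  result=30, x=28

Final answer: 30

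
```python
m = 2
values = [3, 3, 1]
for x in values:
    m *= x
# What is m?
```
Trace:
  m=2
  m=6, x=3
  m=18, x=3
  m=18, x=1

Final answer: 18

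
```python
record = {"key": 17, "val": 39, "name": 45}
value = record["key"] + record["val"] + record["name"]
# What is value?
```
Trace:
  record={'key': 17, 'val': 39, 'name': 45}
  record={'key': 17, 'val': 39, 'name': 45}, value=101

Final answer: 101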